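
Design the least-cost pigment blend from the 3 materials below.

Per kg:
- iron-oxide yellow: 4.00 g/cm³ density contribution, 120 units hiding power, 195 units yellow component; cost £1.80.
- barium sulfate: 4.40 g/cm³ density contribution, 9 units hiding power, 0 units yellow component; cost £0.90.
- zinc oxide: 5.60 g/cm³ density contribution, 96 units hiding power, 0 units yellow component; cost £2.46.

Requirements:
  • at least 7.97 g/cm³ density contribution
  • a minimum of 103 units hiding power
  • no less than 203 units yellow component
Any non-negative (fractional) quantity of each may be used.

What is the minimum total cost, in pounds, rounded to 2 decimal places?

Let x1 = kg of iron-oxide yellow, x2 = kg of barium sulfate, x3 = kg of zinc oxide.
min 1.8x1 + 0.9x2 + 2.46x3 with:
  4x1 + 4.4x2 + 5.6x3 ≥ 7.97   (density contribution)
  120x1 + 9x2 + 96x3 ≥ 103   (hiding power)
  195x1 ≥ 203   (yellow component)
  x1, x2, x3 ≥ 0.
At the optimum only iron-oxide yellow, barium sulfate are positive (zinc oxide = 0). Binding constraints: density contribution and yellow component.
That vertex is x1 = 1.041, x2 = 0.865.
Hence cost = 1.8·1.041 + 0.9·0.865 = £2.6523.

£2.65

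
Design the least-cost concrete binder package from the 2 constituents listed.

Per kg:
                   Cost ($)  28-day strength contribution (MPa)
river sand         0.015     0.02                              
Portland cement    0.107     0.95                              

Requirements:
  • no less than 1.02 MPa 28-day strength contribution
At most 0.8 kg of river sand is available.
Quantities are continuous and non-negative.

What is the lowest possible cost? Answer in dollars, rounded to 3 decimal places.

$0.115

Set it up as a linear program. Let x1 = kg of river sand, x2 = kg of Portland cement.
Minimise 0.015x1 + 0.107x2 subject to:
  0.02x1 + 0.95x2 ≥ 1.02   (28-day strength contribution)
  x1 ≤ 0.8
  x1, x2 ≥ 0.
The minimum-cost mix takes nothing from river sand — only Portland cement. Binding constraint: 28-day strength contribution.
Solving gives x2 = 1.074.
Total cost: 0.107·1.074 = 0.11492.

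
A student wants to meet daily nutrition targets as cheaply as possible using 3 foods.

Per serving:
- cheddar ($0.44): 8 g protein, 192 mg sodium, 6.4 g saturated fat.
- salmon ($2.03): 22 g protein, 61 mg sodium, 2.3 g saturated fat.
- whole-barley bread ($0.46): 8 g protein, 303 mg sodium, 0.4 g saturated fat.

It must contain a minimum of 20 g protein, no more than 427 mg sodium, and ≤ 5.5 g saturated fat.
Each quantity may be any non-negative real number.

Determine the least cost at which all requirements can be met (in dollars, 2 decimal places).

Treat it as an LP. Let x1 = servings of cheddar, x2 = servings of salmon, x3 = servings of whole-barley bread.
Minimize 0.44x1 + 2.03x2 + 0.46x3 subject to:
  8x1 + 22x2 + 8x3 ≥ 20   (protein)
  192x1 + 61x2 + 303x3 ≤ 427   (sodium)
  6.4x1 + 2.3x2 + 0.4x3 ≤ 5.5   (saturated fat)
  x1, x2, x3 ≥ 0.
The optimal mix uses every input. There the protein, sodium, saturated fat constraints are tight.
Optimal quantities: cheddar = 0.6841 servings, salmon = 0.3296 servings, whole-barley bread = 0.9094 servings.
Hence cost = 0.44·0.6841 + 2.03·0.3296 + 0.46·0.9094 = $1.3884.

$1.39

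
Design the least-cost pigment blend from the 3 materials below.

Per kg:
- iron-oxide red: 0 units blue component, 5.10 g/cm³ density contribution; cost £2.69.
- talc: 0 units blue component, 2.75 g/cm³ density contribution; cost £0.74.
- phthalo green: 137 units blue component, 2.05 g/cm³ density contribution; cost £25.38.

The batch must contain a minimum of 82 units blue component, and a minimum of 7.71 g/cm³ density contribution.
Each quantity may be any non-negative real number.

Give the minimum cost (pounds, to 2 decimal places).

Let x1 = kg of iron-oxide red, x2 = kg of talc, x3 = kg of phthalo green.
Minimise 2.69x1 + 0.74x2 + 25.38x3 with:
  137x3 ≥ 82   (blue component)
  5.1x1 + 2.75x2 + 2.05x3 ≥ 7.71   (density contribution)
  x1, x2, x3 ≥ 0.
The cheapest feasible vertex uses only talc, phthalo green; iron-oxide red is not used. The blue component and density contribution requirements are met with equality.
Optimal quantities: talc = 2.3575 kg, phthalo green = 0.59854 kg.
Objective = 0.74·2.3575 + 25.38·0.59854 = 16.9355.

£16.94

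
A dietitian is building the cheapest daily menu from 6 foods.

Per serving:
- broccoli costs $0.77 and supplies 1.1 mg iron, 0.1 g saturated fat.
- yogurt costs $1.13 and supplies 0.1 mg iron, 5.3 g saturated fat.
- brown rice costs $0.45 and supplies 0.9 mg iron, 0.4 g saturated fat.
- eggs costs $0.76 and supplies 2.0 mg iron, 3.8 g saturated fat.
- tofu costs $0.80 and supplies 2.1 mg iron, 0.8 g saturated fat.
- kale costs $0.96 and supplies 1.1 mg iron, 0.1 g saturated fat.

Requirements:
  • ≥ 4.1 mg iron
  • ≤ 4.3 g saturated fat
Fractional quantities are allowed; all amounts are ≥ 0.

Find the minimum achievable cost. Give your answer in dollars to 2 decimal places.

$1.56

Let x1 = servings of broccoli, x2 = servings of yogurt, x3 = servings of brown rice, x4 = servings of eggs, x5 = servings of tofu, x6 = servings of kale.
Minimise 0.77x1 + 1.13x2 + 0.45x3 + 0.76x4 + 0.8x5 + 0.96x6 s.t.:
  1.1x1 + 0.1x2 + 0.9x3 + 2x4 + 2.1x5 + 1.1x6 ≥ 4.1   (iron)
  0.1x1 + 5.3x2 + 0.4x3 + 3.8x4 + 0.8x5 + 0.1x6 ≤ 4.3   (saturated fat)
  x1, x2, x3, x4, x5, x6 ≥ 0.
The optimal basis is {eggs, tofu}; broccoli, yogurt, brown rice, kale drop out. There the iron and saturated fat constraints are tight.
Solving gives x4 = 0.9013, x5 = 1.094.
Total cost: 0.76·0.9013 + 0.8·1.094 = 1.5602.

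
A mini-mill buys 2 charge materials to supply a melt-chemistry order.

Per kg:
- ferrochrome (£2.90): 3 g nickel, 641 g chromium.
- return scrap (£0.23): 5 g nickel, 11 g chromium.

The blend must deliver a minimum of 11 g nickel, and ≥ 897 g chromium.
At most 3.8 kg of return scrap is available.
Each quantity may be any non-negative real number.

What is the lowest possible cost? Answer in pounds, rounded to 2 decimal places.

£4.31

Let x1 = kg of ferrochrome, x2 = kg of return scrap.
min 2.9x1 + 0.23x2 with:
  3x1 + 5x2 ≥ 11   (nickel)
  641x1 + 11x2 ≥ 897   (chromium)
  x2 ≤ 3.8
  x1, x2 ≥ 0.
Both inputs are positive at the optimum. The nickel and chromium requirements are met with equality.
Optimal quantities: ferrochrome = 1.376 kg, return scrap = 1.375 kg.
Total cost: 2.9·1.376 + 0.23·1.375 = 4.3067.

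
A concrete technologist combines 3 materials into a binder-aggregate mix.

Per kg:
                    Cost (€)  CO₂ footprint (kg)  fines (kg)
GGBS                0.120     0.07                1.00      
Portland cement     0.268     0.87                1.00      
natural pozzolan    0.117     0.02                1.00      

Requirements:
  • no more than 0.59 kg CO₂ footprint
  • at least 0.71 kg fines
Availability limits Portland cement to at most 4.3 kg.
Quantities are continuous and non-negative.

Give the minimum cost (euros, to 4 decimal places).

Treat it as an LP. Let x1 = kg of GGBS, x2 = kg of Portland cement, x3 = kg of natural pozzolan.
Minimise 0.12x1 + 0.268x2 + 0.117x3 s.t.:
  0.07x1 + 0.87x2 + 0.02x3 ≤ 0.59   (CO₂ footprint)
  1x1 + 1x2 + 1x3 ≥ 0.71   (fines)
  x2 ≤ 4.3
  x1, x2, x3 ≥ 0.
The minimum-cost mix takes nothing from GGBS, Portland cement — only natural pozzolan. There the fines constraint is tight.
That vertex is x3 = 0.71.
Total cost: 0.117·0.71 = 0.083070.

€0.0831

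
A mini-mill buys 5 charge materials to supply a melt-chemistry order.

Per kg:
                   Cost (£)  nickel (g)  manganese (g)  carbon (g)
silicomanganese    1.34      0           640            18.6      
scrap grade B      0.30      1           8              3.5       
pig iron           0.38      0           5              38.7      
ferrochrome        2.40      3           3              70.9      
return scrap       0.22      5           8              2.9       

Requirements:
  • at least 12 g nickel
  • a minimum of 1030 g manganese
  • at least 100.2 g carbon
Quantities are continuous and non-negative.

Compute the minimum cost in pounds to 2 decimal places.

This is a linear program. Let x1 = kg of silicomanganese, x2 = kg of scrap grade B, x3 = kg of pig iron, x4 = kg of ferrochrome, x5 = kg of return scrap.
min 1.34x1 + 0.3x2 + 0.38x3 + 2.4x4 + 0.22x5 subject to:
  1x2 + 3x4 + 5x5 ≥ 12   (nickel)
  640x1 + 8x2 + 5x3 + 3x4 + 8x5 ≥ 1030   (manganese)
  18.6x1 + 3.5x2 + 38.7x3 + 70.9x4 + 2.9x5 ≥ 100.2   (carbon)
  x1, x2, x3, x4, x5 ≥ 0.
The optimal basis is {silicomanganese, pig iron, return scrap}; scrap grade B, ferrochrome drop out. The nickel, manganese, carbon requirements are met with equality.
Optimal quantities: silicomanganese = 1.566 kg, pig iron = 1.656 kg, return scrap = 2.4 kg.
Total cost: 1.34·1.566 + 0.38·1.656 + 0.22·2.4 = 3.2557.

£3.26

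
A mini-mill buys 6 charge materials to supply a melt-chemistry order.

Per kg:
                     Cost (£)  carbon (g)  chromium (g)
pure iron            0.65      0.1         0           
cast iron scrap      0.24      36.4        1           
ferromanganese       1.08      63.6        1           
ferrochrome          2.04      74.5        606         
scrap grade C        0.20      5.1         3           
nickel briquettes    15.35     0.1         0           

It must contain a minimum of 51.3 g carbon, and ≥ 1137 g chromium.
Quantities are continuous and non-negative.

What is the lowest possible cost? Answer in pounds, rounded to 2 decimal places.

Treat it as an LP. Let x1 = kg of pure iron, x2 = kg of cast iron scrap, x3 = kg of ferromanganese, x4 = kg of ferrochrome, x5 = kg of scrap grade C, x6 = kg of nickel briquettes.
Minimize 0.65x1 + 0.24x2 + 1.08x3 + 2.04x4 + 0.2x5 + 15.35x6 with:
  0.1x1 + 36.4x2 + 63.6x3 + 74.5x4 + 5.1x5 + 0.1x6 ≥ 51.3   (carbon)
  1x2 + 1x3 + 606x4 + 3x5 ≥ 1137   (chromium)
  x1, x2, x3, x4, x5, x6 ≥ 0.
The cheapest feasible vertex uses only ferrochrome; pure iron, cast iron scrap, ferromanganese, scrap grade C, nickel briquettes are not used. The chromium requirement is met with equality.
Optimal quantities: ferrochrome = 1.876 kg.
Total cost: 2.04·1.876 = 3.8270.

£3.83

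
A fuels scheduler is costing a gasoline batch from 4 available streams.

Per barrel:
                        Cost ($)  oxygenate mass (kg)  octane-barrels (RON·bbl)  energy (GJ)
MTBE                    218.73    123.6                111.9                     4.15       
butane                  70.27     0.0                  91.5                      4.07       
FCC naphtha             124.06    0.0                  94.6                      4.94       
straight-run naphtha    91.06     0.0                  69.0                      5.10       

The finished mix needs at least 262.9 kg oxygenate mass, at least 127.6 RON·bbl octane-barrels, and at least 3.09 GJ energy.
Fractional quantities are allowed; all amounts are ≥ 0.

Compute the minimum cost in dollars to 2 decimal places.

This is a linear program. Let x1 = barrels of MTBE, x2 = barrels of butane, x3 = barrels of FCC naphtha, x4 = barrels of straight-run naphtha.
Minimise 218.73x1 + 70.27x2 + 124.06x3 + 91.06x4 s.t.:
  123.6x1 ≥ 262.9   (oxygenate mass)
  111.9x1 + 91.5x2 + 94.6x3 + 69x4 ≥ 127.6   (octane-barrels)
  4.15x1 + 4.07x2 + 4.94x3 + 5.1x4 ≥ 3.09   (energy)
  x1, x2, x3, x4 ≥ 0.
The minimum-cost mix takes nothing from butane, FCC naphtha, straight-run naphtha — only MTBE. Binding constraint: oxygenate mass.
So MTBE = 2.127 barrels.
Cost = 218.73·2.127 = 465.2387.

$465.24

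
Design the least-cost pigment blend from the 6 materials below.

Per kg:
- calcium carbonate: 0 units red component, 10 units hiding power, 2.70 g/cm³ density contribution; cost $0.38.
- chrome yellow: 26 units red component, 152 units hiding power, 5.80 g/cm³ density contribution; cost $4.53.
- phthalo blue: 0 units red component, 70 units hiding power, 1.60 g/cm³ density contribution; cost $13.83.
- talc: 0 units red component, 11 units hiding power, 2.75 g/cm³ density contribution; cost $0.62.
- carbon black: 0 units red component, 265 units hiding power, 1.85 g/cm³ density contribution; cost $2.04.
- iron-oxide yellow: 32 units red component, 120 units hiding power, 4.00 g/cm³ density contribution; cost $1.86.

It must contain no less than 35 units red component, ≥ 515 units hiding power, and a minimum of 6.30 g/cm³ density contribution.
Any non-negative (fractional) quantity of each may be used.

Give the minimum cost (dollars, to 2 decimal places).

Let x1 = kg of calcium carbonate, x2 = kg of chrome yellow, x3 = kg of phthalo blue, x4 = kg of talc, x5 = kg of carbon black, x6 = kg of iron-oxide yellow.
Minimise 0.38x1 + 4.53x2 + 13.83x3 + 0.62x4 + 2.04x5 + 1.86x6 with:
  26x2 + 32x6 ≥ 35   (red component)
  10x1 + 152x2 + 70x3 + 11x4 + 265x5 + 120x6 ≥ 515   (hiding power)
  2.7x1 + 5.8x2 + 1.6x3 + 2.75x4 + 1.85x5 + 4x6 ≥ 6.3   (density contribution)
  x1, x2, x3, x4, x5, x6 ≥ 0.
At the optimum only carbon black, iron-oxide yellow are positive (calcium carbonate, chrome yellow, phthalo blue, talc = 0). There the red component and hiding power constraints are tight.
Optimal quantities: carbon black = 1.448 kg, iron-oxide yellow = 1.094 kg.
Objective = 2.04·1.448 + 1.86·1.094 = 4.9888.

$4.99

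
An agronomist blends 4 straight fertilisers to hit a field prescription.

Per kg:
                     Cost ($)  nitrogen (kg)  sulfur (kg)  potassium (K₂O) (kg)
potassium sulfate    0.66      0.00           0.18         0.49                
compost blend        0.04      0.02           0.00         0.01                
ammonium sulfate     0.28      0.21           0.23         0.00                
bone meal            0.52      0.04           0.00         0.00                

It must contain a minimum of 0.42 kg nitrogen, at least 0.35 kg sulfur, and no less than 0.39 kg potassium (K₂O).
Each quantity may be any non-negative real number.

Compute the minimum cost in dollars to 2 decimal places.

$1.08

Treat it as an LP. Let x1 = kg of potassium sulfate, x2 = kg of compost blend, x3 = kg of ammonium sulfate, x4 = kg of bone meal.
Minimise 0.66x1 + 0.04x2 + 0.28x3 + 0.52x4 s.t.:
  0.02x2 + 0.21x3 + 0.04x4 ≥ 0.42   (nitrogen)
  0.18x1 + 0.23x3 ≥ 0.35   (sulfur)
  0.49x1 + 0.01x2 ≥ 0.39   (potassium (K₂O))
  x1, x2, x3, x4 ≥ 0.
The optimal basis is {potassium sulfate, compost blend, ammonium sulfate}; bone meal drops out. The nitrogen, sulfur, potassium (K₂O) requirements are met with equality.
That vertex is x1 = 0.5938, x2 = 9.902, x3 = 1.057.
Total cost: 0.66·0.5938 + 0.04·9.902 + 0.28·1.057 = 1.0839.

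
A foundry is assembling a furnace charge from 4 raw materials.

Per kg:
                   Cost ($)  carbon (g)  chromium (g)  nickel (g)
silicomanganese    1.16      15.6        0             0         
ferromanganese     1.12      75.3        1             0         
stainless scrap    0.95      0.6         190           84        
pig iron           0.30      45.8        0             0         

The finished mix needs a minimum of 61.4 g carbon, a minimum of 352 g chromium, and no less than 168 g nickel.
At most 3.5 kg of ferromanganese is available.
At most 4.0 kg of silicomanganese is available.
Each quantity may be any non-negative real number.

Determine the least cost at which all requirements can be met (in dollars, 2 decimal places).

Let x1 = kg of silicomanganese, x2 = kg of ferromanganese, x3 = kg of stainless scrap, x4 = kg of pig iron.
Minimise 1.16x1 + 1.12x2 + 0.95x3 + 0.3x4 with:
  15.6x1 + 75.3x2 + 0.6x3 + 45.8x4 ≥ 61.4   (carbon)
  1x2 + 190x3 ≥ 352   (chromium)
  84x3 ≥ 168   (nickel)
  x2 ≤ 3.5
  x1 ≤ 4
  x1, x2, x3, x4 ≥ 0.
The minimum-cost mix takes nothing from silicomanganese, ferromanganese — only stainless scrap, pig iron. The carbon and nickel requirements are met with equality.
Optimal quantities: stainless scrap = 2 kg, pig iron = 1.314 kg.
Cost = 0.95·2 + 0.3·1.314 = 2.2942.

$2.29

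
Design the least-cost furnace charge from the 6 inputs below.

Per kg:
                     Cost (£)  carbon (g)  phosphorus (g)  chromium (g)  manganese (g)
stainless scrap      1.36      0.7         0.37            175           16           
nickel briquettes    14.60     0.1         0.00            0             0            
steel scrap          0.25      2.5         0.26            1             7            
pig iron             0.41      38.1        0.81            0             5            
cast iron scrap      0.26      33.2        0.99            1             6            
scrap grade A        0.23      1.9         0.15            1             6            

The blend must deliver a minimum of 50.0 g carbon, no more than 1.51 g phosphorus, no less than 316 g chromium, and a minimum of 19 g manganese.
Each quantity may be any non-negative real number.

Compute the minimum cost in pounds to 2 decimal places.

£1336.77

Set it up as a linear program. Let x1 = kg of stainless scrap, x2 = kg of nickel briquettes, x3 = kg of steel scrap, x4 = kg of pig iron, x5 = kg of cast iron scrap, x6 = kg of scrap grade A.
min 1.36x1 + 14.6x2 + 0.25x3 + 0.41x4 + 0.26x5 + 0.23x6 s.t.:
  0.7x1 + 0.1x2 + 2.5x3 + 38.1x4 + 33.2x5 + 1.9x6 ≥ 50   (carbon)
  0.37x1 + 0.26x3 + 0.81x4 + 0.99x5 + 0.15x6 ≤ 1.51   (phosphorus)
  175x1 + 1x3 + 1x5 + 1x6 ≥ 316   (chromium)
  16x1 + 7x3 + 5x4 + 6x5 + 6x6 ≥ 19   (manganese)
  x1, x2, x3, x4, x5, x6 ≥ 0.
The minimum-cost mix takes nothing from steel scrap, cast iron scrap, scrap grade A — only stainless scrap, nickel briquettes, pig iron. There the carbon, phosphorus, chromium constraints are tight.
That vertex is x1 = 1.8057, x2 = 91.362, x4 = 1.0394.
Total cost: 1.36·1.8057 + 14.6·91.362 + 0.41·1.0394 = 1336.7671.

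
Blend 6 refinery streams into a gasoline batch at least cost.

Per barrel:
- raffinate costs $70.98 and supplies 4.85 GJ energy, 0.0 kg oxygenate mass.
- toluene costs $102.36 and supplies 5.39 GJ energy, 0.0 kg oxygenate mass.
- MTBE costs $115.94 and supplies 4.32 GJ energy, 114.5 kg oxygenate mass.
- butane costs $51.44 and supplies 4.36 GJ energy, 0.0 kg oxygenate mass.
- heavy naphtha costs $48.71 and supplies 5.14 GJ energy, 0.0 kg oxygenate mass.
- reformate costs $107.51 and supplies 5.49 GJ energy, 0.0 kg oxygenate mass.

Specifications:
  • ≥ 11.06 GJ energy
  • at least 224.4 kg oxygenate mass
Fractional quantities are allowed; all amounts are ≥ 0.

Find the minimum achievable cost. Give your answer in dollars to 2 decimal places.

$251.80

Treat it as an LP. Let x1 = barrels of raffinate, x2 = barrels of toluene, x3 = barrels of MTBE, x4 = barrels of butane, x5 = barrels of heavy naphtha, x6 = barrels of reformate.
min 70.98x1 + 102.36x2 + 115.94x3 + 51.44x4 + 48.71x5 + 107.51x6 subject to:
  4.85x1 + 5.39x2 + 4.32x3 + 4.36x4 + 5.14x5 + 5.49x6 ≥ 11.06   (energy)
  114.5x3 ≥ 224.4   (oxygenate mass)
  x1, x2, x3, x4, x5, x6 ≥ 0.
The cheapest feasible vertex uses only MTBE, heavy naphtha; raffinate, toluene, butane, reformate are not used. The energy and oxygenate mass requirements are met with equality.
Solving gives x3 = 1.9598, x5 = 0.50458.
Hence cost = 115.94·1.9598 + 48.71·0.50458 = $251.7973.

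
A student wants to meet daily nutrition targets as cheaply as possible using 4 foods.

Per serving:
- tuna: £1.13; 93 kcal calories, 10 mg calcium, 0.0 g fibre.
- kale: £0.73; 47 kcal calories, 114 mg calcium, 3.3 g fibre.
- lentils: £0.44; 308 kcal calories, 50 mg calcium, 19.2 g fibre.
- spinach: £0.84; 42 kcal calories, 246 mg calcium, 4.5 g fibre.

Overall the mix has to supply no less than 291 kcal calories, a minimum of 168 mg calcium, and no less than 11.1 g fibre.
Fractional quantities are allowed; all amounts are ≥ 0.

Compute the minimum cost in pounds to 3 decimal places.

£0.810

Set it up as a linear program. Let x1 = servings of tuna, x2 = servings of kale, x3 = servings of lentils, x4 = servings of spinach.
Minimise 1.13x1 + 0.73x2 + 0.44x3 + 0.84x4 s.t.:
  93x1 + 47x2 + 308x3 + 42x4 ≥ 291   (calories)
  10x1 + 114x2 + 50x3 + 246x4 ≥ 168   (calcium)
  3.3x2 + 19.2x3 + 4.5x4 ≥ 11.1   (fibre)
  x1, x2, x3, x4 ≥ 0.
The cheapest feasible vertex uses only lentils, spinach; tuna, kale are not used. The calories and calcium requirements are met with equality.
Optimal quantities: lentils = 0.876 servings, spinach = 0.5049 servings.
Objective = 0.44·0.876 + 0.84·0.5049 = 0.80956.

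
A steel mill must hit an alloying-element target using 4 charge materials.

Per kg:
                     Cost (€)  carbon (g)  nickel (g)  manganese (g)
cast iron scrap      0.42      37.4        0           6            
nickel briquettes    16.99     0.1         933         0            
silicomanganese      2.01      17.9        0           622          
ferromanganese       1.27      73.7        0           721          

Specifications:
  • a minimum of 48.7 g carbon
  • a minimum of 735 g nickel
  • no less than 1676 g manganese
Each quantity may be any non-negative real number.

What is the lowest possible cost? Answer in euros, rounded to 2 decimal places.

€16.34

Let x1 = kg of cast iron scrap, x2 = kg of nickel briquettes, x3 = kg of silicomanganese, x4 = kg of ferromanganese.
min 0.42x1 + 16.99x2 + 2.01x3 + 1.27x4 with:
  37.4x1 + 0.1x2 + 17.9x3 + 73.7x4 ≥ 48.7   (carbon)
  933x2 ≥ 735   (nickel)
  6x1 + 622x3 + 721x4 ≥ 1676   (manganese)
  x1, x2, x3, x4 ≥ 0.
At the optimum only nickel briquettes, ferromanganese are positive (cast iron scrap, silicomanganese = 0). There the nickel and manganese constraints are tight.
Optimal quantities: nickel briquettes = 0.7878 kg, ferromanganese = 2.325 kg.
Total cost: 16.99·0.7878 + 1.27·2.325 = 16.3375.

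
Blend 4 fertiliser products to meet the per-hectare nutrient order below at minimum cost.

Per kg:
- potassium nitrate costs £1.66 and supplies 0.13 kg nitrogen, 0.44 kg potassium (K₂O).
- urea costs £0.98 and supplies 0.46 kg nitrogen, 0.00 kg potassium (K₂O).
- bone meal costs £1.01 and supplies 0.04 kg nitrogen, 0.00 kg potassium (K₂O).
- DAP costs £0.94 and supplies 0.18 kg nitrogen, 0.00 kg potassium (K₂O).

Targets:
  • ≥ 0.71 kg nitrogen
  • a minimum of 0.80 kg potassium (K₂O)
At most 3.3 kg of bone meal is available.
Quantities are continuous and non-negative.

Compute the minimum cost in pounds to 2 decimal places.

Set it up as a linear program. Let x1 = kg of potassium nitrate, x2 = kg of urea, x3 = kg of bone meal, x4 = kg of DAP.
Minimise 1.66x1 + 0.98x2 + 1.01x3 + 0.94x4 s.t.:
  0.13x1 + 0.46x2 + 0.04x3 + 0.18x4 ≥ 0.71   (nitrogen)
  0.44x1 ≥ 0.8   (potassium (K₂O))
  x3 ≤ 3.3
  x1, x2, x3, x4 ≥ 0.
The minimum-cost mix takes nothing from bone meal, DAP — only potassium nitrate, urea. Binding constraints: nitrogen and potassium (K₂O).
Solving gives x1 = 1.818, x2 = 1.03.
Hence cost = 1.66·1.818 + 0.98·1.03 = £4.0273.

£4.03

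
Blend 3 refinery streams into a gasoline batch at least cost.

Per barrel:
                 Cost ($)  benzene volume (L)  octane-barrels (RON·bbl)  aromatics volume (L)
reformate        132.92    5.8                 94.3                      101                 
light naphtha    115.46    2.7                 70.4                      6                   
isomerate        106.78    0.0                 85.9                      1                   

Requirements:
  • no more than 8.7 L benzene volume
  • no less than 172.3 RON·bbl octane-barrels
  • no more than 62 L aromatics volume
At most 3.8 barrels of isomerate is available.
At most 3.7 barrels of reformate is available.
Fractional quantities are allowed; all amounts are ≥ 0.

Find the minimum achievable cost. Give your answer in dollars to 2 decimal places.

Let x1 = barrels of reformate, x2 = barrels of light naphtha, x3 = barrels of isomerate.
Minimize 132.92x1 + 115.46x2 + 106.78x3 subject to:
  5.8x1 + 2.7x2 ≤ 8.7   (benzene volume)
  94.3x1 + 70.4x2 + 85.9x3 ≥ 172.3   (octane-barrels)
  101x1 + 6x2 + 1x3 ≤ 62   (aromatics volume)
  x3 ≤ 3.8
  x1 ≤ 3.7
  x1, x2, x3 ≥ 0.
At the optimum only isomerate is positive (reformate, light naphtha = 0). There the octane-barrels constraint is tight.
Optimal quantities: isomerate = 2.0058 barrels.
Objective = 106.78·2.0058 = 214.1793.

$214.18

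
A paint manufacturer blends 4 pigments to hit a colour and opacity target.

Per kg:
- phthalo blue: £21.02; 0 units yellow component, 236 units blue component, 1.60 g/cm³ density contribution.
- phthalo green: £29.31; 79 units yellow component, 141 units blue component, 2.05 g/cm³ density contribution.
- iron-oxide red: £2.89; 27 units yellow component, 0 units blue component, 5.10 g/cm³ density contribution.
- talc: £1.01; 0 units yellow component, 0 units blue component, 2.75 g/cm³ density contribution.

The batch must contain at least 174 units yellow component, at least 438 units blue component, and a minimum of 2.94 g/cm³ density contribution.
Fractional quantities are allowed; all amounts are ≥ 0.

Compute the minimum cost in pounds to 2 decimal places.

Let x1 = kg of phthalo blue, x2 = kg of phthalo green, x3 = kg of iron-oxide red, x4 = kg of talc.
Minimize 21.02x1 + 29.31x2 + 2.89x3 + 1.01x4 subject to:
  79x2 + 27x3 ≥ 174   (yellow component)
  236x1 + 141x2 ≥ 438   (blue component)
  1.6x1 + 2.05x2 + 5.1x3 + 2.75x4 ≥ 2.94   (density contribution)
  x1, x2, x3, x4 ≥ 0.
The cheapest feasible vertex uses only phthalo blue, iron-oxide red; phthalo green, talc are not used. There the yellow component and blue component constraints are tight.
So phthalo blue = 1.856 kg, iron-oxide red = 6.444 kg.
Hence cost = 21.02·1.856 + 2.89·6.444 = £57.6363.

£57.64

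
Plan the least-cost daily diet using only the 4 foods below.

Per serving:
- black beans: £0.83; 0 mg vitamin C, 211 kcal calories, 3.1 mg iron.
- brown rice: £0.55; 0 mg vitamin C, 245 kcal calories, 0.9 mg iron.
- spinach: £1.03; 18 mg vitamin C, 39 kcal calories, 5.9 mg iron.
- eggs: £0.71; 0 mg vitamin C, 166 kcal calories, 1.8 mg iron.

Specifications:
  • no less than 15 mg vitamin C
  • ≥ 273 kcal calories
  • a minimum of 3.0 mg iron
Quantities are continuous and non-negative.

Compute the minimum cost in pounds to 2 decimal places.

Let x1 = servings of black beans, x2 = servings of brown rice, x3 = servings of spinach, x4 = servings of eggs.
Minimise 0.83x1 + 0.55x2 + 1.03x3 + 0.71x4 subject to:
  18x3 ≥ 15   (vitamin C)
  211x1 + 245x2 + 39x3 + 166x4 ≥ 273   (calories)
  3.1x1 + 0.9x2 + 5.9x3 + 1.8x4 ≥ 3   (iron)
  x1, x2, x3, x4 ≥ 0.
The optimal basis is {brown rice, spinach}; black beans, eggs drop out. The vitamin C and calories requirements are met with equality.
Optimal quantities: brown rice = 0.9816 servings, spinach = 0.8333 servings.
Objective = 0.55·0.9816 + 1.03·0.8333 = 1.3982.

£1.40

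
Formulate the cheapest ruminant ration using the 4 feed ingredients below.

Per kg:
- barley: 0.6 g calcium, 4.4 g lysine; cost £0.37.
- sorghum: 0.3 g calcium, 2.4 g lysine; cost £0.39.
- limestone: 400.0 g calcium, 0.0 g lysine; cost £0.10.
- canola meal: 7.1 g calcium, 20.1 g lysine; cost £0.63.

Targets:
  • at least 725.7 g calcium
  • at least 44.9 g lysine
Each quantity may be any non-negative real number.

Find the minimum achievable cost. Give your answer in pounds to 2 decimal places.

This is a linear program. Let x1 = kg of barley, x2 = kg of sorghum, x3 = kg of limestone, x4 = kg of canola meal.
min 0.37x1 + 0.39x2 + 0.1x3 + 0.63x4 with:
  0.6x1 + 0.3x2 + 400x3 + 7.1x4 ≥ 725.7   (calcium)
  4.4x1 + 2.4x2 + 20.1x4 ≥ 44.9   (lysine)
  x1, x2, x3, x4 ≥ 0.
The cheapest feasible vertex uses only limestone, canola meal; barley, sorghum are not used. There the calcium and lysine constraints are tight.
Optimal quantities: limestone = 1.775 kg, canola meal = 2.234 kg.
Hence cost = 0.1·1.775 + 0.63·2.234 = £1.5849.

£1.58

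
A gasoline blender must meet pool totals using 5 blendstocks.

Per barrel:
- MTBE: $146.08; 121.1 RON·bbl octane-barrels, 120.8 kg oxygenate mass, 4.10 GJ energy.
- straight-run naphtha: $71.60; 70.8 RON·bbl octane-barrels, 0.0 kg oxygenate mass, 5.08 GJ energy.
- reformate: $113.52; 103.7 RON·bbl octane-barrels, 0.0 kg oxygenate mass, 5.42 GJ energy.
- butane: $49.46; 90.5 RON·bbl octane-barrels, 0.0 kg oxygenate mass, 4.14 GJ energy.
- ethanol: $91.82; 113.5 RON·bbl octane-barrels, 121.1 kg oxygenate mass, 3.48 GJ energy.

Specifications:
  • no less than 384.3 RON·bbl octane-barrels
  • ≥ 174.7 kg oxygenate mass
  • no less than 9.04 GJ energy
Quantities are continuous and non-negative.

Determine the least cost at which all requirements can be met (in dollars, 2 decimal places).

Let x1 = barrels of MTBE, x2 = barrels of straight-run naphtha, x3 = barrels of reformate, x4 = barrels of butane, x5 = barrels of ethanol.
min 146.08x1 + 71.6x2 + 113.52x3 + 49.46x4 + 91.82x5 subject to:
  121.1x1 + 70.8x2 + 103.7x3 + 90.5x4 + 113.5x5 ≥ 384.3   (octane-barrels)
  120.8x1 + 121.1x5 ≥ 174.7   (oxygenate mass)
  4.1x1 + 5.08x2 + 5.42x3 + 4.14x4 + 3.48x5 ≥ 9.04   (energy)
  x1, x2, x3, x4, x5 ≥ 0.
At the optimum only butane, ethanol are positive (MTBE, straight-run naphtha, reformate = 0). There the octane-barrels and oxygenate mass constraints are tight.
That vertex is x4 = 2.4372, x5 = 1.4426.
Objective = 49.46·2.4372 + 91.82·1.4426 = 253.0034.

$253.00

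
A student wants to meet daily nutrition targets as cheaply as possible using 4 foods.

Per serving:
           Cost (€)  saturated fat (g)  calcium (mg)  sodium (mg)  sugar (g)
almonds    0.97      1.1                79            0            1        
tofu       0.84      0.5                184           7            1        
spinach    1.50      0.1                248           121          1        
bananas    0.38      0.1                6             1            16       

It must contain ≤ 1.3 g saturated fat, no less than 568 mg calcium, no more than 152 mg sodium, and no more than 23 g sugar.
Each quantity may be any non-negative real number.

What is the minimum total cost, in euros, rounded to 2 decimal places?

Let x1 = servings of almonds, x2 = servings of tofu, x3 = servings of spinach, x4 = servings of bananas.
Minimize 0.97x1 + 0.84x2 + 1.5x3 + 0.38x4 s.t.:
  1.1x1 + 0.5x2 + 0.1x3 + 0.1x4 ≤ 1.3   (saturated fat)
  79x1 + 184x2 + 248x3 + 6x4 ≥ 568   (calcium)
  7x2 + 121x3 + 1x4 ≤ 152   (sodium)
  1x1 + 1x2 + 1x3 + 16x4 ≤ 23   (sugar)
  x1, x2, x3, x4 ≥ 0.
The minimum-cost mix takes nothing from almonds, bananas — only tofu, spinach. The saturated fat and calcium requirements are met with equality.
That vertex is x2 = 2.515, x3 = 0.4242.
Objective = 0.84·2.515 + 1.5·0.4242 = 2.7489.

€2.75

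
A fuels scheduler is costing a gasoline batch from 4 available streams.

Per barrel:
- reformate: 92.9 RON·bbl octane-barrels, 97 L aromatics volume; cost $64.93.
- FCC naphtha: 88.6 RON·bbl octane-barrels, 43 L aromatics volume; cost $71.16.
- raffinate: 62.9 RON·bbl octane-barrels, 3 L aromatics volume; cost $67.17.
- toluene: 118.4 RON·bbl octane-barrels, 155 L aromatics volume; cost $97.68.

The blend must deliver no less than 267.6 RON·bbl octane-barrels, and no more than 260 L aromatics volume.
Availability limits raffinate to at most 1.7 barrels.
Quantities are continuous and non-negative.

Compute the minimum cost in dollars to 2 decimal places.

Let x1 = barrels of reformate, x2 = barrels of FCC naphtha, x3 = barrels of raffinate, x4 = barrels of toluene.
Minimise 64.93x1 + 71.16x2 + 67.17x3 + 97.68x4 with:
  92.9x1 + 88.6x2 + 62.9x3 + 118.4x4 ≥ 267.6   (octane-barrels)
  97x1 + 43x2 + 3x3 + 155x4 ≤ 260   (aromatics volume)
  x3 ≤ 1.7
  x1, x2, x3, x4 ≥ 0.
The cheapest feasible vertex uses only reformate, FCC naphtha; raffinate, toluene are not used. Binding constraints: octane-barrels and aromatics volume.
Solving gives x1 = 2.5066, x2 = 0.39204.
Total cost: 64.93·2.5066 + 71.16·0.39204 = 190.6511.

$190.65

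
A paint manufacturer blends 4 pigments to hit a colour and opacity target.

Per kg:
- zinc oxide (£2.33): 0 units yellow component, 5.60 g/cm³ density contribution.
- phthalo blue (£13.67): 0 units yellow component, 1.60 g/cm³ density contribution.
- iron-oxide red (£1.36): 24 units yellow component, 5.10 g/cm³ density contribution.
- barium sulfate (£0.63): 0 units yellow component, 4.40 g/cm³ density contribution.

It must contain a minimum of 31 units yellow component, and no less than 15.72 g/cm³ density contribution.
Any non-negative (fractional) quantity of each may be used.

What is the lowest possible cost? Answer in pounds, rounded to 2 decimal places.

£3.06

Let x1 = kg of zinc oxide, x2 = kg of phthalo blue, x3 = kg of iron-oxide red, x4 = kg of barium sulfate.
Minimise 2.33x1 + 13.67x2 + 1.36x3 + 0.63x4 subject to:
  24x3 ≥ 31   (yellow component)
  5.6x1 + 1.6x2 + 5.1x3 + 4.4x4 ≥ 15.72   (density contribution)
  x1, x2, x3, x4 ≥ 0.
The minimum-cost mix takes nothing from zinc oxide, phthalo blue — only iron-oxide red, barium sulfate. Binding constraints: yellow component and density contribution.
Solving gives x3 = 1.2917, x4 = 2.0756.
Cost = 1.36·1.2917 + 0.63·2.0756 = 3.0643.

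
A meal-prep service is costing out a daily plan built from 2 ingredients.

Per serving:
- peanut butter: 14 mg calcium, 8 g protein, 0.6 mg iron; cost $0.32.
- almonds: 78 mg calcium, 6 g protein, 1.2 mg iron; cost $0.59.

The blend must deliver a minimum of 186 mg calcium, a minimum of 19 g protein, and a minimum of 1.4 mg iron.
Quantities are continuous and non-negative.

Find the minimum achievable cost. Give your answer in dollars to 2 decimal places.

$1.55

Let x1 = servings of peanut butter, x2 = servings of almonds.
min 0.32x1 + 0.59x2 subject to:
  14x1 + 78x2 ≥ 186   (calcium)
  8x1 + 6x2 ≥ 19   (protein)
  0.6x1 + 1.2x2 ≥ 1.4   (iron)
  x1, x2 ≥ 0.
Both inputs are positive at the optimum. The calcium and protein requirements are met with equality.
Optimal quantities: peanut butter = 0.6778 servings, almonds = 2.263 servings.
Total cost: 0.32·0.6778 + 0.59·2.263 = 1.5521.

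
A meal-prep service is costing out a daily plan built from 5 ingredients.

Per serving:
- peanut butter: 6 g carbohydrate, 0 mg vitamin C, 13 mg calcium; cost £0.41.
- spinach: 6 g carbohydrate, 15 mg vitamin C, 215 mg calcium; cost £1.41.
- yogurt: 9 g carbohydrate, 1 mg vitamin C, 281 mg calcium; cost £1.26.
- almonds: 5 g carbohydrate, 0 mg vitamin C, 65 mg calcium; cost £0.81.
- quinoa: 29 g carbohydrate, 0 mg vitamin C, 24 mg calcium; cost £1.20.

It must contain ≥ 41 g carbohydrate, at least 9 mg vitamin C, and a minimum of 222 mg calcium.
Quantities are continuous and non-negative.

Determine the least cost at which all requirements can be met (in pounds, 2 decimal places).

£2.59

Let x1 = servings of peanut butter, x2 = servings of spinach, x3 = servings of yogurt, x4 = servings of almonds, x5 = servings of quinoa.
min 0.41x1 + 1.41x2 + 1.26x3 + 0.81x4 + 1.2x5 s.t.:
  6x1 + 6x2 + 9x3 + 5x4 + 29x5 ≥ 41   (carbohydrate)
  15x2 + 1x3 ≥ 9   (vitamin C)
  13x1 + 215x2 + 281x3 + 65x4 + 24x5 ≥ 222   (calcium)
  x1, x2, x3, x4, x5 ≥ 0.
At the optimum only spinach, yogurt, quinoa are positive (peanut butter, almonds = 0). The carbohydrate, vitamin C, calcium requirements are met with equality.
Optimal quantities: spinach = 0.5841 servings, yogurt = 0.2391 servings, quinoa = 1.219 servings.
Total cost: 1.41·0.5841 + 1.26·0.2391 + 1.2·1.219 = 2.5876.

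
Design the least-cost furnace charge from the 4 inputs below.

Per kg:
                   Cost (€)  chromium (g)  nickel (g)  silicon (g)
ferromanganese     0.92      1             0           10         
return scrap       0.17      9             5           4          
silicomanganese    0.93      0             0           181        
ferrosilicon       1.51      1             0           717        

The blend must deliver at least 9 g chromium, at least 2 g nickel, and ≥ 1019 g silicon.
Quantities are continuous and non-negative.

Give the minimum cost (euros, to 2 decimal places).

€2.28

This is a linear program. Let x1 = kg of ferromanganese, x2 = kg of return scrap, x3 = kg of silicomanganese, x4 = kg of ferrosilicon.
Minimise 0.92x1 + 0.17x2 + 0.93x3 + 1.51x4 s.t.:
  1x1 + 9x2 + 1x4 ≥ 9   (chromium)
  5x2 ≥ 2   (nickel)
  10x1 + 4x2 + 181x3 + 717x4 ≥ 1019   (silicon)
  x1, x2, x3, x4 ≥ 0.
The optimal basis is {return scrap, ferrosilicon}; ferromanganese, silicomanganese drop out. Binding constraints: chromium and silicon.
That vertex is x2 = 0.8426, x4 = 1.416.
Hence cost = 0.17·0.8426 + 1.51·1.416 = €2.2814.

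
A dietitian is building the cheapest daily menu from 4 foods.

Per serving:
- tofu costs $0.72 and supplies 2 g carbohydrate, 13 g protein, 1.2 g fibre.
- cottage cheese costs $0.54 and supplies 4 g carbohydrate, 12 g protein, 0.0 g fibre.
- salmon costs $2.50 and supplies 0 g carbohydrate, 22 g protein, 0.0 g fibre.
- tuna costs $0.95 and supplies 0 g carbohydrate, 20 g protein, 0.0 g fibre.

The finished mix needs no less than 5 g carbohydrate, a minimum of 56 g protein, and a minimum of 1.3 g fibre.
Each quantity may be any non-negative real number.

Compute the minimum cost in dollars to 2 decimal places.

Let x1 = servings of tofu, x2 = servings of cottage cheese, x3 = servings of salmon, x4 = servings of tuna.
min 0.72x1 + 0.54x2 + 2.5x3 + 0.95x4 with:
  2x1 + 4x2 ≥ 5   (carbohydrate)
  13x1 + 12x2 + 22x3 + 20x4 ≥ 56   (protein)
  1.2x1 ≥ 1.3   (fibre)
  x1, x2, x3, x4 ≥ 0.
The minimum-cost mix takes nothing from salmon, tuna — only tofu, cottage cheese. The protein and fibre requirements are met with equality.
That vertex is x1 = 1.083, x2 = 3.493.
Objective = 0.72·1.083 + 0.54·3.493 = 2.6660.

$2.67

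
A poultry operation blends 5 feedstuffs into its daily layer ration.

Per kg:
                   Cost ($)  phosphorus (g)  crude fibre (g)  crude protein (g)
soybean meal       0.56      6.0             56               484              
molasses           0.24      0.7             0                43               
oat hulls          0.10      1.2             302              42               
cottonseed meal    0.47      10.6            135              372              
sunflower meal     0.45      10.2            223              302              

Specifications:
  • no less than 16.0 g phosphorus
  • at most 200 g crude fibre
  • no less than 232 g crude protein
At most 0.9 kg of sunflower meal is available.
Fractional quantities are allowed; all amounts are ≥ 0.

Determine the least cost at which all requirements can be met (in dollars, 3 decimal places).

This is a linear program. Let x1 = kg of soybean meal, x2 = kg of molasses, x3 = kg of oat hulls, x4 = kg of cottonseed meal, x5 = kg of sunflower meal.
min 0.56x1 + 0.24x2 + 0.1x3 + 0.47x4 + 0.45x5 with:
  6x1 + 0.7x2 + 1.2x3 + 10.6x4 + 10.2x5 ≥ 16   (phosphorus)
  56x1 + 302x3 + 135x4 + 223x5 ≤ 200   (crude fibre)
  484x1 + 43x2 + 42x3 + 372x4 + 302x5 ≥ 232   (crude protein)
  x5 ≤ 0.9
  x1, x2, x3, x4, x5 ≥ 0.
At the optimum only soybean meal, cottonseed meal are positive (molasses, oat hulls, sunflower meal = 0). The phosphorus and crude fibre requirements are met with equality.
Optimal quantities: soybean meal = 0.1848 kg, cottonseed meal = 1.405 kg.
Cost = 0.56·0.1848 + 0.47·1.405 = 0.76384.

$0.764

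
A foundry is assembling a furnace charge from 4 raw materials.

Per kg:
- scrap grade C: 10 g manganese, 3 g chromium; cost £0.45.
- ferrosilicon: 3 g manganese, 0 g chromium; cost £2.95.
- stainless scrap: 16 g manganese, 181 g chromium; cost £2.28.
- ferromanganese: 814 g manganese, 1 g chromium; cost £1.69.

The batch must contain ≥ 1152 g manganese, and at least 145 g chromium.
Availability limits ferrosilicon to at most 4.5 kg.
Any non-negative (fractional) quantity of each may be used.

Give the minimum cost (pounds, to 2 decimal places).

This is a linear program. Let x1 = kg of scrap grade C, x2 = kg of ferrosilicon, x3 = kg of stainless scrap, x4 = kg of ferromanganese.
Minimise 0.45x1 + 2.95x2 + 2.28x3 + 1.69x4 subject to:
  10x1 + 3x2 + 16x3 + 814x4 ≥ 1152   (manganese)
  3x1 + 181x3 + 1x4 ≥ 145   (chromium)
  x2 ≤ 4.5
  x1, x2, x3, x4 ≥ 0.
The optimal basis is {stainless scrap, ferromanganese}; scrap grade C, ferrosilicon drop out. The manganese and chromium requirements are met with equality.
Solving gives x3 = 0.7934, x4 = 1.4.
Total cost: 2.28·0.7934 + 1.69·1.4 = 4.17495.

£4.17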